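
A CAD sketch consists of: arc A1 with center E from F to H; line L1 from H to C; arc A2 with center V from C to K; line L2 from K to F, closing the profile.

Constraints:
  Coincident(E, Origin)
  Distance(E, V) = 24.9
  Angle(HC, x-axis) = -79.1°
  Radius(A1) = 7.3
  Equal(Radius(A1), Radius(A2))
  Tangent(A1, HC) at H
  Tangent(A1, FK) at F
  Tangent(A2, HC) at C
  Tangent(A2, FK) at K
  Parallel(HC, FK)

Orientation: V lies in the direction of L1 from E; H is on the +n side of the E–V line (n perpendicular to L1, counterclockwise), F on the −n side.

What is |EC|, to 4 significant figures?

25.95

The slot axis is L1's direction at -79.1°, so u = (cos -79.1°, sin -79.1°) = (0.1891, -0.9820) and n = (−sin -79.1°, cos -79.1°) = (0.9820, 0.1891). E is at the origin and V lies 24.9 along u from E, so V = 24.9·u = (4.708, -24.45). Tangency of A1 to both parallel lines with radius 7.3 puts H and F at E ± 7.3·n: H = (7.168, 1.380), F = (-7.168, -1.380). Equal radii place C and K the same way about V: C = V + 7.3·n = (11.88, -23.07), K = V − 7.3·n = (-2.460, -25.83). Then |EC| = |C − E| = 25.95.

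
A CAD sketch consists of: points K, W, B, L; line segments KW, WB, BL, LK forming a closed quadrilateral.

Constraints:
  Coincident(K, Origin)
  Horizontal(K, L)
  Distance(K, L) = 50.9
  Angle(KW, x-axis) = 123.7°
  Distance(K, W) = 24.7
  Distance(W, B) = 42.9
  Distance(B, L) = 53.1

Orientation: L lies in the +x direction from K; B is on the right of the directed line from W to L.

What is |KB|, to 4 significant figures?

19.61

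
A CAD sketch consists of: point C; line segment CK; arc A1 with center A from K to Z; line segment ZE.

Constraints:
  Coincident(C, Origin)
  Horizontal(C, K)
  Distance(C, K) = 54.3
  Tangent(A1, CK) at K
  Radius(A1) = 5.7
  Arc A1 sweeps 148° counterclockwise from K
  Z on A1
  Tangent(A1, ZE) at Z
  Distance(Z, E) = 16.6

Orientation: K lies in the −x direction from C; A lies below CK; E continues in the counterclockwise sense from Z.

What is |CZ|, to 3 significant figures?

58.3

The tangent condition forces AK to be normal to CK, so A = K + (0, -5.7) = (-54.3, -5.70). On A1, K sits at bearing 90° from A; a 148° counterclockwise sweep puts Z at bearing 238°, so Z = A + 5.7·(cos 238°, sin 238°) = (-57.3, -10.5). Then |CZ| = |Z − C| = 58.3.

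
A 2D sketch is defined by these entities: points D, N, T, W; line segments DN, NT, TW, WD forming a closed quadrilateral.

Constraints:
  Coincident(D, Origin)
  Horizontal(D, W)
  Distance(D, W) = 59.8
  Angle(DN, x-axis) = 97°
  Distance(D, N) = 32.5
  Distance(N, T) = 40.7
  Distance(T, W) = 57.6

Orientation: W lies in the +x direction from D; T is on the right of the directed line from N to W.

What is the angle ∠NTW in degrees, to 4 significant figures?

91.61°

D is at the origin; D and W share the same y with |DW| = 59.8 and W in +x, so W = (59.8, 0). DN runs at 97.0° with |DN| = 32.5, so N = (-3.961, 32.26). T is determined by |NT| = 40.7 and |TW| = 57.6 together: it lies at the intersection of circle(N, 40.7) and circle(W, 57.6). With |NW| = 71.46, the foot of the radical line on NW is 24.10 from N and the perpendicular offset is √(40.7² − 24.10²) = 32.79. Taking the right-of-NW solution: T = (2.742, -7.886).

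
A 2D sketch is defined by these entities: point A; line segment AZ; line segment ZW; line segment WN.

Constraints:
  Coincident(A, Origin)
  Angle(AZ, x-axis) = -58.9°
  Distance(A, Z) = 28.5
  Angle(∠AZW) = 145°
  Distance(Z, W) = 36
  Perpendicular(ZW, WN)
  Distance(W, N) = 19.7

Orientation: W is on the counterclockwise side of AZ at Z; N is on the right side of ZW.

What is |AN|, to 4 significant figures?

69.44

A is at the origin; AZ runs at -58.9° with length 28.5, so Z = 28.5·(cos -58.9°, sin -58.9°) = (14.72, -24.40). ∠AZW = 145.0°, so ZW runs at -58.9° + (180° − 145.0°) = -23.90° from the x-axis; with |ZW| = 36.0, W = Z + 36.0·(cos -23.90°, sin -23.90°) = (47.63, -38.99). ZW is perpendicular to WN; with |WN| = 19.7 on the right of ZW, N = W + 19.7·(-0.4051, -0.9143) = (39.65, -57.00). Then |AN| = |N − A| = 69.44.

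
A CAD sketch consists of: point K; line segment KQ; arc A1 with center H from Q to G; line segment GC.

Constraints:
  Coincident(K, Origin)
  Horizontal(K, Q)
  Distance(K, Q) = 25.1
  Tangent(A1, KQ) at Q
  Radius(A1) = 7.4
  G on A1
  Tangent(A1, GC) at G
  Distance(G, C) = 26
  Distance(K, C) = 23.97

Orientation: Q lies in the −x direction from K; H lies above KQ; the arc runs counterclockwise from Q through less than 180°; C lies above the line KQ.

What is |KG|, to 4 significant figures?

19.42

K is at the origin; KQ is horizontal with |KQ| = 25.1 and Q on the −x side, so Q = (-25.10, 0.000). A1 meets KQ tangentially, so HQ is at right angles to KQ, so H = Q + (0, 7.4) = (-25.10, 7.400). Since HG ⟂ GC (tangency), |HC| = √(7.4² + 26.0²) = 27.03 regardless of where G sits on A1. So C lies on both circle(K, 23.97) and circle(H, 27.03); the above-KQ intersection is C = (-3.540, 23.71). G is the foot of the tangent from C: G = (-19.19, 2.945).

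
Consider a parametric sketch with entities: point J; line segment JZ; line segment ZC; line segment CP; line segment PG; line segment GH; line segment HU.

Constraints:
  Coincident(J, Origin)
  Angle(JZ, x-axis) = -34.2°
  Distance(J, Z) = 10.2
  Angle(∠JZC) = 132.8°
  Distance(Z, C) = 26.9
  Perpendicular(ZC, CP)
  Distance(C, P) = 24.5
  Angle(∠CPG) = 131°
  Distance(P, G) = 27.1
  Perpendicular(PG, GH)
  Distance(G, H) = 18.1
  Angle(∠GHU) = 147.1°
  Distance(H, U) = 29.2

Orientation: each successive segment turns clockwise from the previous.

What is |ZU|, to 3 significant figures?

9.55

PG ⟂ GH, so GH runs at 49.6°; with |GH| = 18.1, H = (-20.7, -4.65). ∠GHU = 147.1° gives HU at 16.7° from the x-axis; with |HU| = 29.2, U = (7.30, 3.74). Then |ZU| = |U − Z| = 9.55.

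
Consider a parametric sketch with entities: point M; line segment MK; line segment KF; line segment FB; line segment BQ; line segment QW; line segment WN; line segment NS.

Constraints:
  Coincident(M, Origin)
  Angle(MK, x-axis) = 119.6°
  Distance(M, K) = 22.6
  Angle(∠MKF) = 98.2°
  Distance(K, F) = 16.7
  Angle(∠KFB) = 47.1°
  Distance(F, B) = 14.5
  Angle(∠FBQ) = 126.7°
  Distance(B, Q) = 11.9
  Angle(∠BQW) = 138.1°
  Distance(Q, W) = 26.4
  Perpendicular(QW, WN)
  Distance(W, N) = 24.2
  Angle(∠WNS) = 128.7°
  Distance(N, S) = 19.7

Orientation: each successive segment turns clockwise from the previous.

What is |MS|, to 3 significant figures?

49.1

QW is perpendicular to WN, so WN runs at 79.7°; with |WN| = 24.2, N = (-31.0, 37.7). ∠WNS = 128.7° gives NS at 28.4° from the x-axis; with |NS| = 19.7, S = (-13.7, 47.1). Then |MS| = |S − M| = 49.1.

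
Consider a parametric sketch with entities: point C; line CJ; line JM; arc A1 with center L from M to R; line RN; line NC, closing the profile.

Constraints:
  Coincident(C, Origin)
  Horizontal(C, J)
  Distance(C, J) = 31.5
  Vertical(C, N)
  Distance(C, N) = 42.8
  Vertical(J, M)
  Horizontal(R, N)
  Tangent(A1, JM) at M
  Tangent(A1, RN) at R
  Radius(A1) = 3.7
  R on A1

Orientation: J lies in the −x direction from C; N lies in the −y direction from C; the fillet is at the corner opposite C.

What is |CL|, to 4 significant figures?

47.98

CN is vertical with |CN| = 42.8 and N on the −y side, so N = (0.000, -42.80). The virtual corner opposite C is at (-31.50, -42.80). A1 meets JM tangentially, so LM is at right angles to JM and tangency of A1 to RN means the radius LR is perpendicular to RN, with radius 3.7, so the center L sits 3.7 in from both sides at L = (-27.80, -39.10). Then |CL| = |L − C| = 47.98.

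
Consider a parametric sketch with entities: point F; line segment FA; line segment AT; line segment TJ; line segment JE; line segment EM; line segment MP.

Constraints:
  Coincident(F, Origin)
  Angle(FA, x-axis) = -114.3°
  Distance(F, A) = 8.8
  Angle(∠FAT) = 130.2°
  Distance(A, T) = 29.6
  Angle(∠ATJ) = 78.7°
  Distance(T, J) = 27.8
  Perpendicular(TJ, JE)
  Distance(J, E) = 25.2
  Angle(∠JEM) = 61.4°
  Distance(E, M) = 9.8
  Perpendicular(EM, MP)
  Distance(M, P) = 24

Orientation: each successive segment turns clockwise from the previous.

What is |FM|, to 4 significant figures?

13.98

TJ ⟂ JE, so JE runs at 4.600°; with |JE| = 25.2, E = (-9.200, 13.60). ∠JEM = 61.4° gives EM at -114.0° from the x-axis; with |EM| = 9.8, M = (-13.19, 4.649). Then |FM| = |M − F| = 13.98.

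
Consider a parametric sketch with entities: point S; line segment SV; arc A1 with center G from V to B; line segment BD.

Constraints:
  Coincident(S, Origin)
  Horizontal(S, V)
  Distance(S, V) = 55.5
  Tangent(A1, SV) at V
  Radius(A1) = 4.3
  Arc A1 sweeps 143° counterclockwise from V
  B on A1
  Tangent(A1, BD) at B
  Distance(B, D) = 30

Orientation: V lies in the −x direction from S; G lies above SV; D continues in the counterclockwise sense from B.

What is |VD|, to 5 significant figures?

33.493

S is at the origin; S and V share the same y with |SV| = 55.5 and V on the −x side, so V = (-55.500, 0.0000). A1 meets SV tangentially, so GV is at right angles to SV, so G = V + (0, 4.3) = (-55.500, 4.3000). On A1, V sits at bearing -90° from G; a 143° counterclockwise sweep puts B at bearing 53°, so B = G + 4.3·(cos 53°, sin 53°) = (-52.912, 7.7341). A1 meets BD tangentially, so GB is at right angles to BD, so BD runs along (−sin 53°, cos 53°); with |BD| = 30.0, D = (-76.871, 25.789). Then |VD| = |D − V| = 33.493.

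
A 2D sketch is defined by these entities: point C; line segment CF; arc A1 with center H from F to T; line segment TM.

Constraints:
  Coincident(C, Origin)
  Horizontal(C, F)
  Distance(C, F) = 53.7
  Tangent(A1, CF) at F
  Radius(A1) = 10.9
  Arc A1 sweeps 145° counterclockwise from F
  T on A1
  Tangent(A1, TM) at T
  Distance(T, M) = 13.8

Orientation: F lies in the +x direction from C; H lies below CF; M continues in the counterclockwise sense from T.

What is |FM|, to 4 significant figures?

28.20

C is at the origin; C and F share the same y with |CF| = 53.7 and F on the +x side, so F = (53.70, 0.000). The tangent condition forces HF to be normal to CF, so H = F + (0, -10.9) = (53.70, -10.90). On A1, F sits at bearing 90° from H; a 145° counterclockwise sweep puts T at bearing 235°, so T = H + 10.9·(cos 235°, sin 235°) = (47.45, -19.83). The tangent condition forces HT to be normal to TM, so TM runs along (−sin 235°, cos 235°); with |TM| = 13.8, M = (58.75, -27.74). Then |FM| = |M − F| = 28.20.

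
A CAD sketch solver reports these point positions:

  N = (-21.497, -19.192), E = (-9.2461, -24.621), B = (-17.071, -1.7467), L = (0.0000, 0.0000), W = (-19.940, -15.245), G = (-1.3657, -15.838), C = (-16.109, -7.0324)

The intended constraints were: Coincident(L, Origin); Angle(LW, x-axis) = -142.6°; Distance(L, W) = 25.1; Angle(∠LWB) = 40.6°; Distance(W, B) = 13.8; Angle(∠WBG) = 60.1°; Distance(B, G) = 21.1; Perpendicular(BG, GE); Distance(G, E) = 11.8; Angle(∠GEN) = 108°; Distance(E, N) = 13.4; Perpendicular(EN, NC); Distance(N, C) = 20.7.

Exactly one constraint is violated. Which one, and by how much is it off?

Distance(N, C) = 20.7 — off by 7.40.

L = (0.00, 0.00) ✓; LW at -142.6° ✓; |LW| = 25.10 ✓; ∠LWB = 40.60° ✓; |WB| = 13.80 ✓; ∠WBG = 60.10° ✓; |BG| = 21.10 ✓; ∠(BG, GE) = 90.00° ✓; |GE| = 11.80 ✓; ∠GEN = 108.0° ✓; |EN| = 13.40 ✓; ∠(EN, NC) = 90.00° ✓; |NC| = 13.30 ✗.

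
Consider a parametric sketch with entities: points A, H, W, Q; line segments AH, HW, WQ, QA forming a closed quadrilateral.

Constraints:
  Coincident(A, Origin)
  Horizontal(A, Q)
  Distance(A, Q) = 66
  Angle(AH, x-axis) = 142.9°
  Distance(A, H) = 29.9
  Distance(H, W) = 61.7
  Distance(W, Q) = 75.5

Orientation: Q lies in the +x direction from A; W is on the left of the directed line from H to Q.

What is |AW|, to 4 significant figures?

64.04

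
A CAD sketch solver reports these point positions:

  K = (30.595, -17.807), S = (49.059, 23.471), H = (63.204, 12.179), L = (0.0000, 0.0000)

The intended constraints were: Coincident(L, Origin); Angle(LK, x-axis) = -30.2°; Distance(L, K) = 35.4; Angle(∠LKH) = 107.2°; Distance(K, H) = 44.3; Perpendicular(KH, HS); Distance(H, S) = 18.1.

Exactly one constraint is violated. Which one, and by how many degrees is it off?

Perpendicular(KH, HS) — off by 8.80°.

L = (0.00, 0.00) ✓; LK at -30.20° ✓; |LK| = 35.40 ✓; ∠LKH = 107.2° ✓; |KH| = 44.30 ✓; ∠(KH, HS) = 98.80° ✗; |HS| = 18.10 ✓.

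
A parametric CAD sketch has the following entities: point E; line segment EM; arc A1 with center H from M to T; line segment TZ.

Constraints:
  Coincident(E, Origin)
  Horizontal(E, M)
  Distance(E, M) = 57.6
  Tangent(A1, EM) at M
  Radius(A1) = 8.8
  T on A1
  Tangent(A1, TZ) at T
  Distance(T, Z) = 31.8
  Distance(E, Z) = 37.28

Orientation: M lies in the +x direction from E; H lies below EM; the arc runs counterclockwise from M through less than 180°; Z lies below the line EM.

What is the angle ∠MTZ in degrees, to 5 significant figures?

158.40°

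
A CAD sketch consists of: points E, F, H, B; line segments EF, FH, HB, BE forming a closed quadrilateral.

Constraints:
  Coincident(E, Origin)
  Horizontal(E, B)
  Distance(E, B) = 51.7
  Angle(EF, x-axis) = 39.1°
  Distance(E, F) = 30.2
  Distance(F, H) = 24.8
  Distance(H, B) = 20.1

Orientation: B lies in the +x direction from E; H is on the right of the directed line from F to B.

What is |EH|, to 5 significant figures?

32.322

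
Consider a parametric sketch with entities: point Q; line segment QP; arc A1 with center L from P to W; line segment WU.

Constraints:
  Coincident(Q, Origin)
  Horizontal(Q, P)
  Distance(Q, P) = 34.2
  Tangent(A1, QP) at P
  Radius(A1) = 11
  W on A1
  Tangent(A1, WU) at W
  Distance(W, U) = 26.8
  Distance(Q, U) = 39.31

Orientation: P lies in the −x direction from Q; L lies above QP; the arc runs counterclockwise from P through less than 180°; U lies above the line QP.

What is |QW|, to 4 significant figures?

25.01

Q is at the origin; QP is horizontal with |QP| = 34.2 and P on the −x side, so P = (-34.20, 0.000). Tangency of A1 to QP means the radius LP is perpendicular to QP, so L = P + (0, 11) = (-34.20, 11.00). Since LW ⟂ WU (tangency), |LU| = √(11.0² + 26.8²) = 28.97 regardless of where W sits on A1. So U lies on both circle(Q, 39.31) and circle(L, 28.97); the above-QP intersection is U = (-17.94, 34.98). W is the foot of the tangent from U: W = (-23.43, 8.746).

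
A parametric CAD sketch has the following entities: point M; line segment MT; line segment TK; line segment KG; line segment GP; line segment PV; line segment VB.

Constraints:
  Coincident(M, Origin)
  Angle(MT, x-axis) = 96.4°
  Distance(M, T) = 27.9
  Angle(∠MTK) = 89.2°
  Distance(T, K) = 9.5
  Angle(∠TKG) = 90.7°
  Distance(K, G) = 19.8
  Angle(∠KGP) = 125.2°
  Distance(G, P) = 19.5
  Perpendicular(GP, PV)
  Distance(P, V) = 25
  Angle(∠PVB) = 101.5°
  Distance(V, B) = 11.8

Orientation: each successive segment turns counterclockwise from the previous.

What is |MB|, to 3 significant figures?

28.8

M is at the origin; MT runs at 96.4° with length 27.9, so T = (-3.11, 27.7). ∠MTK = 89.2° gives TK at -173° from the x-axis; with |TK| = 9.5, K = (-12.5, 26.5). ∠TKG = 90.7° gives KG at -83.5° from the x-axis; with |KG| = 19.8, G = (-10.3, 6.86). ∠KGP = 125.2° gives GP at -28.7° from the x-axis; with |GP| = 19.5, P = (6.81, -2.50). GP ⟂ PV, so PV runs at 61.3°; with |PV| = 25.0, V = (18.8, 19.4). ∠PVB = 101.5° gives VB at 140° from the x-axis; with |VB| = 11.8, B = (9.80, 27.0). Then |MB| = |B − M| = 28.8.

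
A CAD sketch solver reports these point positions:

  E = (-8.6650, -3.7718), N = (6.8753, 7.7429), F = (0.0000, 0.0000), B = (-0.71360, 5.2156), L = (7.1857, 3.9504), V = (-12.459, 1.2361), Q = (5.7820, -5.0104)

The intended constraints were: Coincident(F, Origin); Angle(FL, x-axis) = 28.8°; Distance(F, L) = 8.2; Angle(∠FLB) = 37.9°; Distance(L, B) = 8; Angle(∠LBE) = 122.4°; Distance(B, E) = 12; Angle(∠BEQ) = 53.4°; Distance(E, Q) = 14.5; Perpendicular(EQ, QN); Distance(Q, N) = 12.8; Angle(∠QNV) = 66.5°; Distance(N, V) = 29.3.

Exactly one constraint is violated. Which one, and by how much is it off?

Distance(N, V) = 29.3 — off by 8.90.

F = (0.00, 0.00) ✓; FL at 28.80° ✓; |FL| = 8.200 ✓; ∠FLB = 37.90° ✓; |LB| = 8.000 ✓; ∠LBE = 122.4° ✓; |BE| = 12.00 ✓; ∠BEQ = 53.40° ✓; |EQ| = 14.50 ✓; ∠(EQ, QN) = 90.00° ✓; |QN| = 12.80 ✓; ∠QNV = 66.50° ✓; |NV| = 20.40 ✗.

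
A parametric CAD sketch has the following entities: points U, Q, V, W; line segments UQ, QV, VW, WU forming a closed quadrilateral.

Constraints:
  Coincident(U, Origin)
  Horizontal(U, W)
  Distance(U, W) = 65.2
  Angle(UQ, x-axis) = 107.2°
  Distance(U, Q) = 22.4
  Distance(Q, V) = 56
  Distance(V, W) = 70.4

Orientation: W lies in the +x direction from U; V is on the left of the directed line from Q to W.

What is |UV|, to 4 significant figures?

69.76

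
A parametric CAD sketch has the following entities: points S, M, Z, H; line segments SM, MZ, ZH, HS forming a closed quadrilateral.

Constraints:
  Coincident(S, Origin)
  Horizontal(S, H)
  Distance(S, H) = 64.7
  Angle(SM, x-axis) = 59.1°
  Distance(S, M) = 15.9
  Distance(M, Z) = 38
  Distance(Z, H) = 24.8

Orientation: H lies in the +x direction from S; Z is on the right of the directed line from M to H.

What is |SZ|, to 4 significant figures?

41.10

Checks: |MZ| = 38.00 ✓; |ZH| = 24.80 ✓.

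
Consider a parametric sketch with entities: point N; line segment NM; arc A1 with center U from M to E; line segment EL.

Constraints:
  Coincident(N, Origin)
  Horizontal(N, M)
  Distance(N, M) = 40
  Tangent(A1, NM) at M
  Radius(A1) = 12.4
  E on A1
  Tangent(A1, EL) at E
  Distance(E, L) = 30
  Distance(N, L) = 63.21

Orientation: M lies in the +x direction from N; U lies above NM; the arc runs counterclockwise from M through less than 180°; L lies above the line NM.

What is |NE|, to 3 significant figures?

54.3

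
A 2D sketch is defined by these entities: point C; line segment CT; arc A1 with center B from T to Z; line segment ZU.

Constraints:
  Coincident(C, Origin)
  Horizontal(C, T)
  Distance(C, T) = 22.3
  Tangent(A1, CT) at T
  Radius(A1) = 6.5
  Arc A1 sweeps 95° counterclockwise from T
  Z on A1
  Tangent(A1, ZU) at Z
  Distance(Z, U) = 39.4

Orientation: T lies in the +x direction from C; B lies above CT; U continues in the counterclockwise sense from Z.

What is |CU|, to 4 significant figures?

52.80

C is at the origin; CT is horizontal with |CT| = 22.3 and T on the +x side, so T = (22.30, 0.000). Since A1 is tangent to CT there, BT ⟂ CT, so B = T + (0, 6.5) = (22.30, 6.500). On A1, T sits at bearing -90° from B; a 95° counterclockwise sweep puts Z at bearing 5°, so Z = B + 6.5·(cos 5°, sin 5°) = (28.78, 7.067). Since A1 is tangent to ZU there, BZ ⟂ ZU, so ZU runs along (−sin 5°, cos 5°); with |ZU| = 39.4, U = (25.34, 46.32). Then |CU| = |U − C| = 52.80.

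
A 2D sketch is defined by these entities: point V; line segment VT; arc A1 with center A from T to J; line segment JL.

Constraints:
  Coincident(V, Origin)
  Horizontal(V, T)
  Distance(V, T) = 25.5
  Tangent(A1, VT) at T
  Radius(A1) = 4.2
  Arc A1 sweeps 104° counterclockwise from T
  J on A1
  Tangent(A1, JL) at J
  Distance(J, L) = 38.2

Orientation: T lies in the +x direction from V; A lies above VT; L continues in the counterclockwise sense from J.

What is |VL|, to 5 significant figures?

46.917

V is at the origin; V and T share the same y with |VT| = 25.5 and T on the +x side, so T = (25.500, 0.0000). A1 meets VT tangentially, so AT is at right angles to VT, so A = T + (0, 4.2) = (25.500, 4.2000). On A1, T sits at bearing -90° from A; a 104° counterclockwise sweep puts J at bearing 14°, so J = A + 4.2·(cos 14°, sin 14°) = (29.575, 5.2161). A1 meets JL tangentially, so AJ is at right angles to JL, so JL runs along (−sin 14°, cos 14°); with |JL| = 38.2, L = (20.334, 42.281). Then |VL| = |L − V| = 46.917.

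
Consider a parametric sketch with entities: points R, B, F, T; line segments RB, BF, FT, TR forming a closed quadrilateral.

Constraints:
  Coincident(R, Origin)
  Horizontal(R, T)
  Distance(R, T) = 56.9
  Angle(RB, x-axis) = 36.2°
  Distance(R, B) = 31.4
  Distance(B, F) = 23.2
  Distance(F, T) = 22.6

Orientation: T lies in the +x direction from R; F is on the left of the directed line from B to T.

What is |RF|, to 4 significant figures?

52.75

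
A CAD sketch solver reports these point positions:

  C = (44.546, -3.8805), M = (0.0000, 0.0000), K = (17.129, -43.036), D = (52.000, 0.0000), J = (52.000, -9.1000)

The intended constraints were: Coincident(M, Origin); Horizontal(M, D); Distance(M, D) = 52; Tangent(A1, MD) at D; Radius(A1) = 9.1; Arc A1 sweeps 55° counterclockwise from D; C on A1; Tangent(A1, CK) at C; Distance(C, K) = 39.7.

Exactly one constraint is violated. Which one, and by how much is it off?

Distance(C, K) = 39.7 — off by 8.10.

M = (0.00, 0.00) ✓; M.y = 0.00, D.y = 0.00 ✓; |MD| = 52.00 ✓; ∠(JD, DM) = 90.00° ✓; |JD| = 9.100 ✓; bearing(J→C) − bearing(J→D) = 55.00° ✓; |JC| = 9.100 ✓; ∠(JC, CK) = 90.00° ✓; |CK| = 47.80 ✗.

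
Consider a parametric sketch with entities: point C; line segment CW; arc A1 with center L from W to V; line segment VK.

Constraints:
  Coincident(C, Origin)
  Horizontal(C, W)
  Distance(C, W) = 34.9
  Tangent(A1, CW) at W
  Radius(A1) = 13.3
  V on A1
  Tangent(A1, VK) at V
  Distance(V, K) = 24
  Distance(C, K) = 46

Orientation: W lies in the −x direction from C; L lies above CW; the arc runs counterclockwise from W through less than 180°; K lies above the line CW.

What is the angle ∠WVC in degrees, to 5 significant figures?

96.773°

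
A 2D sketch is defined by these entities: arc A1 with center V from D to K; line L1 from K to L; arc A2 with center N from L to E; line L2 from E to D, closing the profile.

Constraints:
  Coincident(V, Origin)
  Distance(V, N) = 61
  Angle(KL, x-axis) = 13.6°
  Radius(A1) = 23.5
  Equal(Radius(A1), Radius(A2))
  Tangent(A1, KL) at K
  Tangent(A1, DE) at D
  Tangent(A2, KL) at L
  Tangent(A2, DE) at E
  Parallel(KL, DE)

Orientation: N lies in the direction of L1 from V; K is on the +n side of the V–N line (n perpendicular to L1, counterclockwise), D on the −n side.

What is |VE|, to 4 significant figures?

65.37

The slot axis is L1's direction at 13.6°, so u = (cos 13.6°, sin 13.6°) = (0.9720, 0.2351) and n = (−sin 13.6°, cos 13.6°) = (-0.2351, 0.9720). V is at the origin and N lies 61.0 along u from V, so N = 61.0·u = (59.29, 14.34). Tangency of A1 to both parallel lines with radius 23.5 puts K and D at V ± 23.5·n: K = (-5.526, 22.84), D = (5.526, -22.84). Equal radii place L and E the same way about N: L = N + 23.5·n = (53.76, 37.18), E = N − 23.5·n = (64.82, -8.497). Then |VE| = |E − V| = 65.37.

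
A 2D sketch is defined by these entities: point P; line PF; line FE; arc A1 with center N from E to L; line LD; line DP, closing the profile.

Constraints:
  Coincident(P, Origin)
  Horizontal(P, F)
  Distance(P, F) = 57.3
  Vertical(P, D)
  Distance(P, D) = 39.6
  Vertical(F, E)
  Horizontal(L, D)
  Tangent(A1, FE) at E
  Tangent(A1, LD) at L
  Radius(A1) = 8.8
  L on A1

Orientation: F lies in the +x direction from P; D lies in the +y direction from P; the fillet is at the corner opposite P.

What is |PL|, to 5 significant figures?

62.613

The virtual corner opposite P is at (57.300, 39.600). Since A1 is tangent to FE there, NE ⟂ FE and A1 meets LD tangentially, so NL is at right angles to LD, with radius 8.8, so the center N sits 8.8 in from both sides at N = (48.500, 30.800). That places the tangent points at E = (57.300, 30.800) on FE and L = (48.500, 39.600) on LD. Then |PL| = |L − P| = 62.613.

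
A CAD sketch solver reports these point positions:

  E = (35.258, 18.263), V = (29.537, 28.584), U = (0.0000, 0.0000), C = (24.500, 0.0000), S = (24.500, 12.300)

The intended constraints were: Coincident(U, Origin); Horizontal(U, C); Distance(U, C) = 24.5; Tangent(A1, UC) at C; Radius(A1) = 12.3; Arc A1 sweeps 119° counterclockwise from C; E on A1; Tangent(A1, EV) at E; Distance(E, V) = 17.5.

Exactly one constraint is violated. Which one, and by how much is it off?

Distance(E, V) = 17.5 — off by 5.70.

U = (0.00, 0.00) ✓; U.y = 0.00, C.y = 0.00 ✓; |UC| = 24.50 ✓; ∠(SC, CU) = 90.00° ✓; |SC| = 12.30 ✓; bearing(S→E) − bearing(S→C) = 119.0° ✓; |SE| = 12.30 ✓; ∠(SE, EV) = 90.00° ✓; |EV| = 11.80 ✗.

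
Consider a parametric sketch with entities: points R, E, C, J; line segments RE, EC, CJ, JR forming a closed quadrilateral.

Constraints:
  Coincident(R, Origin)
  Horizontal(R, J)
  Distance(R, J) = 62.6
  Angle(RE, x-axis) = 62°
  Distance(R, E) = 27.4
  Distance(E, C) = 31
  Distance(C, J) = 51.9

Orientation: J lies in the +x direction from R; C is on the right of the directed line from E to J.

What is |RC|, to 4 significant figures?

13.03

Checks: R = (0.00, 0.00) ✓; |EC| = 31.00 ✓; |CJ| = 51.90 ✓.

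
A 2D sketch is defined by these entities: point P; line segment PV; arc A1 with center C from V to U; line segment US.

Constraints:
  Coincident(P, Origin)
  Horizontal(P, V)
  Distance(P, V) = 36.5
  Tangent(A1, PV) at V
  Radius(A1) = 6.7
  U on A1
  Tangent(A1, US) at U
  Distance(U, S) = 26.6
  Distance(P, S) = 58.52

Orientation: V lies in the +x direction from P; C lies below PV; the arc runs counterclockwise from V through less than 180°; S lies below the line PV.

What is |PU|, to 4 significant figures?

33.57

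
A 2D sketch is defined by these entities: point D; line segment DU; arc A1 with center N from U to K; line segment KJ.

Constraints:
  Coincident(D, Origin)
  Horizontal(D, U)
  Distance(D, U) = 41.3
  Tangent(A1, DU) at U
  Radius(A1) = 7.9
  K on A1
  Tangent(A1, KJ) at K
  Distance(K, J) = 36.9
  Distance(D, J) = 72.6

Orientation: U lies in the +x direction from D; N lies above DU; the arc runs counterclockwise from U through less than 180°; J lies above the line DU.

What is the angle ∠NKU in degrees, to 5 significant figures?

54.003°

D is at the origin; DU is horizontal with |DU| = 41.3 and U on the +x side, so U = (41.300, 0.0000). A1 meets DU tangentially, so NU is at right angles to DU, so N = U + (0, 7.9) = (41.300, 7.9000). Since NK ⟂ KJ (tangency), |NJ| = √(7.9² + 36.9²) = 37.736 regardless of where K sits on A1. So J lies on both circle(D, 72.6) and circle(N, 37.736); the above-DU intersection is J = (60.220, 40.551). K is the foot of the tangent from J: K = (48.813, 5.4580).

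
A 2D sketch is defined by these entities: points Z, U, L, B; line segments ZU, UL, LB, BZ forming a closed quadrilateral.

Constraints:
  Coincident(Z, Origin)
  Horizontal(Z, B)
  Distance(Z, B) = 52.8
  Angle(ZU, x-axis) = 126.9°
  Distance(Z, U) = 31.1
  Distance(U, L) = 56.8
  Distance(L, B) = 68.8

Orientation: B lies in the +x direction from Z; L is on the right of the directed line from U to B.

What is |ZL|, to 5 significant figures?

32.201

Z is at the origin; Z and B share the same y with |ZB| = 52.8 and B in +x, so B = (52.8, 0). ZU runs at 126.9° with |ZU| = 31.1, so U = (-18.673, 24.870). L is determined by |UL| = 56.8 and |LB| = 68.8 together: it lies at the intersection of circle(U, 56.8) and circle(B, 68.8). With |UB| = 75.676, the foot of the radical line on UB is 27.880 from U and the perpendicular offset is √(56.8² − 27.880²) = 49.487. Taking the right-of-UB solution: L = (-8.6049, -31.030).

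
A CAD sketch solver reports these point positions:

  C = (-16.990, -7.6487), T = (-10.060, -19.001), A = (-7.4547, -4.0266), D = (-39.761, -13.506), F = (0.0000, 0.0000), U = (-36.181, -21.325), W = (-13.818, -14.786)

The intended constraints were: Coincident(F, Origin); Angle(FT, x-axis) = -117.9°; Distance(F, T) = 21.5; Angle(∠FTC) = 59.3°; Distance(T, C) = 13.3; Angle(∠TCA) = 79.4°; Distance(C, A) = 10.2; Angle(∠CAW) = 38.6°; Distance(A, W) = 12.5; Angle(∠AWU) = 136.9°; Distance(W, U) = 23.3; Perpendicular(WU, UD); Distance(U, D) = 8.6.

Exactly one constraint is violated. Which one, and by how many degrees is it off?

Perpendicular(WU, UD) — off by 8.30°.

F = (0.00, 0.00) ✓; FT at -117.9° ✓; |FT| = 21.50 ✓; ∠FTC = 59.30° ✓; |TC| = 13.30 ✓; ∠TCA = 79.40° ✓; |CA| = 10.20 ✓; ∠CAW = 38.60° ✓; |AW| = 12.50 ✓; ∠AWU = 136.9° ✓; |WU| = 23.30 ✓; ∠(WU, UD) = 81.70° ✗; |UD| = 8.600 ✓.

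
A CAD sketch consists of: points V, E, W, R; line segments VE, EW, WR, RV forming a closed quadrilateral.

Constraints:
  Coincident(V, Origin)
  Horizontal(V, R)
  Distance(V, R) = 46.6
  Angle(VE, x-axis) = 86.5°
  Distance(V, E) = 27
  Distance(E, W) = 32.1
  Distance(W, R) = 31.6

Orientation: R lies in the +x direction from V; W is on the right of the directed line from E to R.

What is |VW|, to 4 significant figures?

15.24

Checks: |EW| = 32.10 ✓; |WR| = 31.60 ✓.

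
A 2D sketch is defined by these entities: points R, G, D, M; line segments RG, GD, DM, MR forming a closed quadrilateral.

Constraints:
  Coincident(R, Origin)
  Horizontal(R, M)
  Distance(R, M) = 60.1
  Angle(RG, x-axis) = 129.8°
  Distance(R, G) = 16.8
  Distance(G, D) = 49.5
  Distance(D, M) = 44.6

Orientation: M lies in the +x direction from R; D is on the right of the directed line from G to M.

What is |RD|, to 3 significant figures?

32.7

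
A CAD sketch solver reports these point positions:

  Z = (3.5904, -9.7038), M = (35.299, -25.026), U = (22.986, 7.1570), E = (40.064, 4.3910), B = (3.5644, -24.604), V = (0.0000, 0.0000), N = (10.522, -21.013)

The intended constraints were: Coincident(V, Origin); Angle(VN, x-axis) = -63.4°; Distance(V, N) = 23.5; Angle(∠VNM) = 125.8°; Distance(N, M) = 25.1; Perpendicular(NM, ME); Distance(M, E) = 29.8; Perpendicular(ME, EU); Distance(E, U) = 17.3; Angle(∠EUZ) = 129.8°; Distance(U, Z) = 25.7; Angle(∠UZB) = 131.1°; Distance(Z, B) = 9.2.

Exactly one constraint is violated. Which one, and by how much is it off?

Distance(Z, B) = 9.2 — off by 5.70.

V = (0.00, 0.00) ✓; VN at -63.40° ✓; |VN| = 23.50 ✓; ∠VNM = 125.8° ✓; |NM| = 25.10 ✓; ∠(NM, ME) = 90.00° ✓; |ME| = 29.80 ✓; ∠(ME, EU) = 90.00° ✓; |EU| = 17.30 ✓; ∠EUZ = 129.8° ✓; |UZ| = 25.70 ✓; ∠UZB = 131.1° ✓; |ZB| = 14.90 ✗.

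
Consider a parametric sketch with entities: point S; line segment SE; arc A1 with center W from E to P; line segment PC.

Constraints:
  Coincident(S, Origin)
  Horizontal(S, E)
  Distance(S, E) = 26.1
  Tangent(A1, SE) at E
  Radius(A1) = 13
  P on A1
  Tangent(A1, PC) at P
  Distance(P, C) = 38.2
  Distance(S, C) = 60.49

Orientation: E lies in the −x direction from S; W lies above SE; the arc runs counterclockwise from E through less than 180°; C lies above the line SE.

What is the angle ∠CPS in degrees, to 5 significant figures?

164.33°

Checks: S = (0.00, 0.00) ✓; |WP| = 13.00 ✓; ∠(WP, PC) = 90.00° ✓; |PC| = 38.20 ✓; |SC| = 60.49 ✓.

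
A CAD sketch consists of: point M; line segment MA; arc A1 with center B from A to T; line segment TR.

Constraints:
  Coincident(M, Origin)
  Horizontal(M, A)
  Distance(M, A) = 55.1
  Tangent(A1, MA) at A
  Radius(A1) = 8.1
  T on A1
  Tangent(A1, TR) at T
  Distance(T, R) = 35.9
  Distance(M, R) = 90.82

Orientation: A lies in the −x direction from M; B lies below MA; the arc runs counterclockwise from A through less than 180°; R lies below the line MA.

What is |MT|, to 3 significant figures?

60.7

Checks: ∠(BA, AM) = 90.00° ✓; |BA| = 8.100 ✓; |BT| = 8.100 ✓; ∠(BT, TR) = 90.00° ✓; |TR| = 35.90 ✓; |MR| = 90.82 ✓.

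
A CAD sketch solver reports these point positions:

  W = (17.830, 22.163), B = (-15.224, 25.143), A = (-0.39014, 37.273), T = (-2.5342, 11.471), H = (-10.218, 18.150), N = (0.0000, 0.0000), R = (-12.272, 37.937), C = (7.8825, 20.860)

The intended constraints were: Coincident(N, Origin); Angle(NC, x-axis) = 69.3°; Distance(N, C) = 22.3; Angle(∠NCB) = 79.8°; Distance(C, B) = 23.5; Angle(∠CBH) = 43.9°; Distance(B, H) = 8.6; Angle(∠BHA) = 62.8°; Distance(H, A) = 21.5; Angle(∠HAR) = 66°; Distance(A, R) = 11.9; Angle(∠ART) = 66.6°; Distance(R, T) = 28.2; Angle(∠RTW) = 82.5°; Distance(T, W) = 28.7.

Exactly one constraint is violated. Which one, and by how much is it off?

Distance(T, W) = 28.7 — off by 5.70.

N = (0.00, 0.00) ✓; NC at 69.30° ✓; |NC| = 22.30 ✓; ∠NCB = 79.80° ✓; |CB| = 23.50 ✓; ∠CBH = 43.90° ✓; |BH| = 8.600 ✓; ∠BHA = 62.80° ✓; |HA| = 21.50 ✓; ∠HAR = 66.00° ✓; |AR| = 11.90 ✓; ∠ART = 66.60° ✓; |RT| = 28.20 ✓; ∠RTW = 82.50° ✓; |TW| = 23.00 ✗.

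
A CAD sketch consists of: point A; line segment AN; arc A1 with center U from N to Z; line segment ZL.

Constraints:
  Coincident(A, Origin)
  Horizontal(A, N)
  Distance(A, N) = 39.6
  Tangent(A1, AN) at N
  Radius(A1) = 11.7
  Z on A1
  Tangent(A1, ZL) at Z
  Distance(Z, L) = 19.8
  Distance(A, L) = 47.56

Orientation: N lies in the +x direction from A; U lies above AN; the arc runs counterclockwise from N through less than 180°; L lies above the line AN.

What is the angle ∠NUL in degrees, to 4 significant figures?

164.4°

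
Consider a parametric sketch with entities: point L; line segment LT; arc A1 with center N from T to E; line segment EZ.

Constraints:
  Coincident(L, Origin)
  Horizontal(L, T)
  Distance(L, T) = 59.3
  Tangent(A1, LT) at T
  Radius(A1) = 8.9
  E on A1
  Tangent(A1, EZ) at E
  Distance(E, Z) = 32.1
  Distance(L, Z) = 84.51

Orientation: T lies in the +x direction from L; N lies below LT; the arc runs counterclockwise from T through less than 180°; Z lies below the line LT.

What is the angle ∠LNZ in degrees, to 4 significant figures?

127.6°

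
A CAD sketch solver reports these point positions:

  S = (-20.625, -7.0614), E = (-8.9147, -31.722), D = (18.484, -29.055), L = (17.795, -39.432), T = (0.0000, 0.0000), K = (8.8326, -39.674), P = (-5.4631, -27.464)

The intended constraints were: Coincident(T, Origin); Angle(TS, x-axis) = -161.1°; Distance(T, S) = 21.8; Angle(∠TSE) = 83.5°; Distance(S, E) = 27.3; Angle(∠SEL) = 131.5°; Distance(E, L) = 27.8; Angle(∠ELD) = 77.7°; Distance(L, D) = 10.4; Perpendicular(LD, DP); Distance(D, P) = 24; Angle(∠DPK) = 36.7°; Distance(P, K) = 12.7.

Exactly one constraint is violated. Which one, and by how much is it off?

Distance(P, K) = 12.7 — off by 6.10.

T = (0.00, 0.00) ✓; TS at -161.1° ✓; |TS| = 21.80 ✓; ∠TSE = 83.50° ✓; |SE| = 27.30 ✓; ∠SEL = 131.5° ✓; |EL| = 27.80 ✓; ∠ELD = 77.70° ✓; |LD| = 10.40 ✓; ∠(LD, DP) = 90.00° ✓; |DP| = 24.00 ✓; ∠DPK = 36.70° ✓; |PK| = 18.80 ✗.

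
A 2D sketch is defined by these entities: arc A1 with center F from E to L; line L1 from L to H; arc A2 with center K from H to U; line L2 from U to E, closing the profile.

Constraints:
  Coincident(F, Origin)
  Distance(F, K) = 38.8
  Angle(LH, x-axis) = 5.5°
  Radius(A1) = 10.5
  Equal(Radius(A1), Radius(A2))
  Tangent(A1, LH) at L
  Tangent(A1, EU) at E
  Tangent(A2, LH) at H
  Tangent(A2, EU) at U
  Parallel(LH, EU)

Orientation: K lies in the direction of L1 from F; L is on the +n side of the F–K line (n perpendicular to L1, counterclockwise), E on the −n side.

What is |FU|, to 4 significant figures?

40.20

Tangency of A1 to both parallel lines with radius 10.5 puts L and E at F ± 10.5·n: L = (-1.006, 10.45), E = (1.006, -10.45). Equal radii place H and U the same way about K: H = K + 10.5·n = (37.61, 14.17), U = K − 10.5·n = (39.63, -6.733). Then |FU| = |U − F| = 40.20.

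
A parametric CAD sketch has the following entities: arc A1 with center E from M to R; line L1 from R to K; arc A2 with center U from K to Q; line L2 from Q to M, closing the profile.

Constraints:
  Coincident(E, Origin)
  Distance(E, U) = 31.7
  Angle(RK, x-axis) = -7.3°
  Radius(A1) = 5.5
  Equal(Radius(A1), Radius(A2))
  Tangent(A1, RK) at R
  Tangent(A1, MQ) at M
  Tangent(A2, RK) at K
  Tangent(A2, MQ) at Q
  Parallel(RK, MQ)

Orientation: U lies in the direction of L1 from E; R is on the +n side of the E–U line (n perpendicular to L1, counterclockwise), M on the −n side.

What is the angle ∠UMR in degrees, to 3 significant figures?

80.2°

The slot axis is L1's direction at -7.3°, so u = (cos -7.3°, sin -7.3°) = (0.992, -0.127) and n = (−sin -7.3°, cos -7.3°) = (0.127, 0.992). E is at the origin and U lies 31.7 along u from E, so U = 31.7·u = (31.4, -4.03). Tangency of A1 to both parallel lines with radius 5.5 puts R and M at E ± 5.5·n: R = (0.699, 5.46), M = (-0.699, -5.46). Then cos ∠UMR = MU·MR / (|MU||MR|), giving 80.2°.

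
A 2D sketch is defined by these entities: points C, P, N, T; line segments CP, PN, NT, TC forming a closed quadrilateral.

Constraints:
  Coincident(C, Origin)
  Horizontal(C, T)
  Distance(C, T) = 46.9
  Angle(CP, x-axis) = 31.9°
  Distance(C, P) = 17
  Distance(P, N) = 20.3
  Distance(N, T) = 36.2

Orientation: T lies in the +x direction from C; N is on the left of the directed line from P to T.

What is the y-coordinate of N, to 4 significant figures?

27.32

Checks: |PN| = 20.30 ✓; |NT| = 36.20 ✓.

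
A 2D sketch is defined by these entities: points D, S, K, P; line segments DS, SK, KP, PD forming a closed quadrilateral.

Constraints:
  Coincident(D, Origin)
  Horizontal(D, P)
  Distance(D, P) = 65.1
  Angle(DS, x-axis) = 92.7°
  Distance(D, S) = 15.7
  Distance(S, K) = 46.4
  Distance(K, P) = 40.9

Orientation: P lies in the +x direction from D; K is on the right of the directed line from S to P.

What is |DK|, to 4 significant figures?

35.28

Checks: |SK| = 46.40 ✓; |KP| = 40.90 ✓.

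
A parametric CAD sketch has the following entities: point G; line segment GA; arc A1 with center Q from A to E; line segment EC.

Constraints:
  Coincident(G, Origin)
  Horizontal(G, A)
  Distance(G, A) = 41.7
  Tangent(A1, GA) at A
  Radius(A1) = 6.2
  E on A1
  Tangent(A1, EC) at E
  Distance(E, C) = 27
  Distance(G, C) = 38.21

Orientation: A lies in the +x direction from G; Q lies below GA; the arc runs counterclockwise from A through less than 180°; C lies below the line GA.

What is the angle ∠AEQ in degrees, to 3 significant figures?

56.6°

G is at the origin; GA is horizontal with |GA| = 41.7 and A on the +x side, so A = (41.7, 0.00). A1 meets GA tangentially, so QA is at right angles to GA, so Q = A + (0, -6.2) = (41.7, -6.20). Since QE ⟂ EC (tangency), |QC| = √(6.2² + 27.0²) = 27.7 regardless of where E sits on A1. So C lies on both circle(G, 38.21) and circle(Q, 27.7); the below-GA intersection is C = (25.4, -28.6). E is the foot of the tangent from C: E = (36.0, -3.76).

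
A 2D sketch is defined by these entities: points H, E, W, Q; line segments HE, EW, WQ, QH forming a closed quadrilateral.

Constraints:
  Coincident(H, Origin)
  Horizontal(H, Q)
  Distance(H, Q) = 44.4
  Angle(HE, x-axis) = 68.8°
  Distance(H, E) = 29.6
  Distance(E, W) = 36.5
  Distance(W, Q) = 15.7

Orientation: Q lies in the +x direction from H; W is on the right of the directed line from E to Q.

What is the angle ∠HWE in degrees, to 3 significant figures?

52.0°

Checks: |EW| = 36.50 ✓; |WQ| = 15.70 ✓.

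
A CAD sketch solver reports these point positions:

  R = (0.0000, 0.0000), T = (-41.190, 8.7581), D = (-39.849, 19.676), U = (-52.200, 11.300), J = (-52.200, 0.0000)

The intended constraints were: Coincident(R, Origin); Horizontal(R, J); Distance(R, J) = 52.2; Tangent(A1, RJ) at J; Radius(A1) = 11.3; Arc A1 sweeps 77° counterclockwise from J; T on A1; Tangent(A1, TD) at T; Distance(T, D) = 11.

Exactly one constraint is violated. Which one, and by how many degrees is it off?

Tangent(A1, TD) at T — off by 6.00°.

R = (0.00, 0.00) ✓; R.y = 0.00, J.y = 0.00 ✓; |RJ| = 52.20 ✓; ∠(UJ, JR) = 90.00° ✓; |UJ| = 11.30 ✓; bearing(U→T) − bearing(U→J) = 77.00° ✓; |UT| = 11.30 ✓; ∠(UT, TD) = 84.00° ✗; |TD| = 11.00 ✓.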